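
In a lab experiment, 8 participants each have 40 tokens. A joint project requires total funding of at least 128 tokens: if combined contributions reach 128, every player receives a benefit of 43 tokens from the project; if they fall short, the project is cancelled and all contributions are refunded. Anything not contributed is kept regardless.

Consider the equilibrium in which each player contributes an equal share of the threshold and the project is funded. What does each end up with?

67 tokens

Equal share of the threshold: 128/8 = 16.
At this profile no one gains by cutting their contribution: any cut drops the total below 128, the project is cancelled, contributions are refunded, and the deviator ends with 40, which is less than 40 − 16 + 43 = 67. Contributing more than 16 just wastes the excess. So contributing exactly 16 is a best response.
Each player's payoff: 40 − 16 + 43 = 67.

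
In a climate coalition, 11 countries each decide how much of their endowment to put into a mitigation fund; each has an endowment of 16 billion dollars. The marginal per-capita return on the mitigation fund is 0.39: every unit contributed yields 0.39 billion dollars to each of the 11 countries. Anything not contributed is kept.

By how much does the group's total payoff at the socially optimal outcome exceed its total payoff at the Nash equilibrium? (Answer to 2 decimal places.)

579.04 billion dollars

The private return per contributed unit is 0.39 < 1, so contributing 0 is dominant for every player. At the Nash equilibrium everyone keeps their 16, and the group total is 11 × 16 = 176.
Each contributed unit returns 4.290 to the group as a whole (0.39 to each of 11 players), which exceeds 1, so the social optimum is full contribution: group total = 4.290 × 176 = 755.04.
Efficiency loss = 755.04 − 176 = 579.04.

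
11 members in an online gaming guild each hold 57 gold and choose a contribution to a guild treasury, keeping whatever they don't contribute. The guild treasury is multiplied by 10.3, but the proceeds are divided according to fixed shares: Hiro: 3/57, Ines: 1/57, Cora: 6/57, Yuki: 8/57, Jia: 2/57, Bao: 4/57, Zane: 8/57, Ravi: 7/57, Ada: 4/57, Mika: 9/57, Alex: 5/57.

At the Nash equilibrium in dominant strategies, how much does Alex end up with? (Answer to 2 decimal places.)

314.50 gold

Player j's private return per contributed unit is 10.3 × (j's share). Contributing is weakly dominant for j when that share is at least 1/10.3 = 0.0971, and contributing 0 is dominant otherwise.
Cora, Yuki, Zane, Ravi and Mika clear that bar, contributing 57 each; the remaining 6 contribute 0. Total contributed: 285.
Alex keeps 57 and receives 10.3 × 285 × 5/57 = 257.50 from the guild treasury, for a payoff of 314.50.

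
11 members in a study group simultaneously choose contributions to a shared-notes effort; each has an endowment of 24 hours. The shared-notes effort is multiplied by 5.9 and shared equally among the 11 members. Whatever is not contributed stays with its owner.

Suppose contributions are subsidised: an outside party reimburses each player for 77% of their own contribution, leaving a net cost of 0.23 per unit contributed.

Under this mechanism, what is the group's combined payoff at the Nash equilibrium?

1760.88 hours

With the mechanism, a contributed unit returns (5.9/11) / 0.23 = 2.3320 per unit of net cost to the contributor — now above 1 — so contributing fully is weakly dominant for every player.
So the Nash equilibrium is full contribution by all 11; the group earns 11 × (24 × 0.77 + 5.9 × 24) = 1760.88.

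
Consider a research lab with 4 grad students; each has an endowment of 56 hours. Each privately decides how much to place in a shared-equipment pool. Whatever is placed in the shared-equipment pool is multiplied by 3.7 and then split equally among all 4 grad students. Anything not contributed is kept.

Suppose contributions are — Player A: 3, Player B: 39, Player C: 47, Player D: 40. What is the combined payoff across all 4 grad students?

Total contributed: 3 + 39 + 47 + 40 = 129; total kept: 4 × 56 − 129 = 95.
The shared-equipment pool pays out 3.7 × 129 = 477.30 in aggregate.
Group total = 95 + 477.30 = 572.30.

572.30 hours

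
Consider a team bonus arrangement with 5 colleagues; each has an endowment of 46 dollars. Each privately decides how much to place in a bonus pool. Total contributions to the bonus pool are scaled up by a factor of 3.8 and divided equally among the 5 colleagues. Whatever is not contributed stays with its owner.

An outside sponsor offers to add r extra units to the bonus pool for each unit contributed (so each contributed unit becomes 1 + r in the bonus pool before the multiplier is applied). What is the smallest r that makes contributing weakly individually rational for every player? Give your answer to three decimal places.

With matching at rate r, one contributed unit becomes (1 + r) in the bonus pool and returns 3.8 × (1 + r) / 5 to the contributor.
Setting this equal to 1: 1 + r = 5/3.8 = 1.3158.
So the minimum matching rate is r = 1.3158 − 1 = 0.316.

0.316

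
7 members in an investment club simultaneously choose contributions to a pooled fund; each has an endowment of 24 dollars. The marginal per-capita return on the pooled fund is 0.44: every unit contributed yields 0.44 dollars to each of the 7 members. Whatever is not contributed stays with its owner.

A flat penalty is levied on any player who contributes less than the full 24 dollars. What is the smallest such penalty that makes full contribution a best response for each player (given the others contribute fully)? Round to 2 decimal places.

Given the others contribute fully, the best deviation is to contribute 0 (any partial contribution still incurs the fine and gives up units whose private return 0.44 is below 1).
Deviating from 24 to 0 saves 24 dollars but forfeits the deviator's share of the drop in the pooled fund: 0.44 × 24 = 10.56.
So the deviation gain is 24 − 10.56 = 13.44, and the fine must be at least 13.44 dollars to wipe it out.

13.44 dollars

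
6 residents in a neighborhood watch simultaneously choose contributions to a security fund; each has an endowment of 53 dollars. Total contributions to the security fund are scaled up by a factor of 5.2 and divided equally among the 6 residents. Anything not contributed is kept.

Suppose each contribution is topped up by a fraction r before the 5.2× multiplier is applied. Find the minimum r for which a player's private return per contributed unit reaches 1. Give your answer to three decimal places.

With matching at rate r, one contributed unit becomes (1 + r) in the security fund and returns 5.2 × (1 + r) / 6 to the contributor.
Setting this equal to 1: 1 + r = 6/5.2 = 1.1538.
So the minimum matching rate is r = 1.1538 − 1 = 0.154.

0.154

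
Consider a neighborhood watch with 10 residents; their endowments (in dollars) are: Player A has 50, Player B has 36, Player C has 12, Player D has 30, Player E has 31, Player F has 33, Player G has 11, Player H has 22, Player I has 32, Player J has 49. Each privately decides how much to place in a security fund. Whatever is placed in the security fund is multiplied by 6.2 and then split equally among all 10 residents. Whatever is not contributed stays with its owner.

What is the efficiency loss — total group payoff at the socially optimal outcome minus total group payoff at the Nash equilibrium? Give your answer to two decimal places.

The private return per contributed unit is 6.2/10 = 0.6200 < 1 for every player regardless of endowment, so the Nash equilibrium is zero contribution and the group total is Σ E_j = 50 + 36 + 12 + 30 + 31 + 33 + 11 + 22 + 32 + 49 = 306.
Each contributed unit returns 6.200 to the group, so the social optimum is full contribution by everyone: group total = 6.200 × 306 = 1897.20.
Efficiency loss = (6.200 − 1) × 306 = 1591.20.

1591.20 dollars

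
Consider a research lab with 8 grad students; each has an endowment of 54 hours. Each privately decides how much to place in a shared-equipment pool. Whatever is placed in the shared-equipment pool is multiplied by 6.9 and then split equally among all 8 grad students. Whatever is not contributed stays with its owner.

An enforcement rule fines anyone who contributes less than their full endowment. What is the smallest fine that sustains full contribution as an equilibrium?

7.43 hours

Given the others contribute fully, the best deviation is to contribute 0 (any partial contribution still incurs the fine and gives up units whose private return 0.8625 is below 1).
Deviating from 54 to 0 saves 54 hours but forfeits the deviator's share of the drop in the shared-equipment pool: 6.9/8 × 54 = 46.57.
So the deviation gain is 54 − 46.57 = 7.43, and the fine must be at least 7.43 hours to wipe it out.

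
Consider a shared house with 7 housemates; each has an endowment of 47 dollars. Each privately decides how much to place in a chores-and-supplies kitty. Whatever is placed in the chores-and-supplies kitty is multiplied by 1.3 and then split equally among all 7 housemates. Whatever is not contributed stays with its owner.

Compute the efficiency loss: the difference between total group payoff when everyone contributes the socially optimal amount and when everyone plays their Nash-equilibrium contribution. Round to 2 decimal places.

Each contributed unit returns 1.3/7 = 0.1857 to its contributor — below 1 — so contributing 0 is dominant for every player. At the Nash equilibrium everyone keeps their 47, and the group total is 7 × 47 = 329.
Each contributed unit returns 1.300 to the group as a whole (0.1857 to each of 7 players), which exceeds 1, so the social optimum is full contribution: group total = 1.300 × 329 = 427.70.
Efficiency loss = 427.70 − 329 = 98.70.

98.70 dollars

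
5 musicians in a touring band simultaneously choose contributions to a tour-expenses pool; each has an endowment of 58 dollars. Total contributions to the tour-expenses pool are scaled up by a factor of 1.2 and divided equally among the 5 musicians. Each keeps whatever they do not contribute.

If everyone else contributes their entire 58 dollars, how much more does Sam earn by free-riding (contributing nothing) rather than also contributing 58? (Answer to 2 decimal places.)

44.08 dollars

Switching from a contribution of 58 to 0 lets Sam keep an extra 58 dollars, but lowers the tour-expenses pool by 58, which costs Sam their own share of that drop: 1.2/5 × 58 = 13.92.
Net gain = 58 − 13.92 = 44.08. The private return per contributed unit (0.2400) is below 1, so free-riding is indeed the best response regardless of what the others do.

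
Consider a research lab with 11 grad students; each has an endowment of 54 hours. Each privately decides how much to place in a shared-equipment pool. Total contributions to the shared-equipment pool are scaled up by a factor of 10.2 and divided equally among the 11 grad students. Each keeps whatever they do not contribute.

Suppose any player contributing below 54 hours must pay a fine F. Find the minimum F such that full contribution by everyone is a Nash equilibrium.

Given the others contribute fully, the best deviation is to contribute 0 (any partial contribution still incurs the fine and gives up units whose private return 0.9273 is below 1).
Deviating from 54 to 0 saves 54 hours but forfeits the deviator's share of the drop in the shared-equipment pool: 10.2/11 × 54 = 50.07.
So the deviation gain is 54 − 50.07 = 3.93, and the fine must be at least 3.93 hours to wipe it out.

3.93 hours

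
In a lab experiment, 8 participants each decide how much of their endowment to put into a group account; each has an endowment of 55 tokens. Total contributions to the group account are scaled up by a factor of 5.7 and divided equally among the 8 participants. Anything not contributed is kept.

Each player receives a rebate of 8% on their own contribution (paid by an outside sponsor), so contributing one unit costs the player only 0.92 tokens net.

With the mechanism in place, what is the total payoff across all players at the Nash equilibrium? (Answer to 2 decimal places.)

440.00 tokens

Even with the mechanism, each unit contributed returns only (5.7/8) / 0.92 = 0.7745 per unit of net cost, so contributing nothing is still dominant.
Everyone keeps their endowment and the group total is 8 × 55 = 440.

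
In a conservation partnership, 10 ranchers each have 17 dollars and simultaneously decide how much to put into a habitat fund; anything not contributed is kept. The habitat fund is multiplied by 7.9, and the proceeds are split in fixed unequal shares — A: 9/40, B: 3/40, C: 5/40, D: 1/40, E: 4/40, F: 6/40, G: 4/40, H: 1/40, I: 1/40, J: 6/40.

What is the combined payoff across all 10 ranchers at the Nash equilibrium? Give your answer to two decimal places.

Player j's private return per contributed unit is 7.9 × (j's share). Contributing is weakly dominant for j when that share is at least 1/7.9 = 0.1266, and contributing 0 is dominant otherwise.
A, F and J clear that bar, contributing 17 each; the remaining 7 contribute 0. Total contributed: 51.
The habitat fund pays out 7.9 × 51 = 402.90 in total (split across the unequal shares, but the aggregate is all that matters for the group sum).
The 7 free-riders keep 17 each, adding 119. Group total = 119 + 402.90 = 521.90.

521.90 dollars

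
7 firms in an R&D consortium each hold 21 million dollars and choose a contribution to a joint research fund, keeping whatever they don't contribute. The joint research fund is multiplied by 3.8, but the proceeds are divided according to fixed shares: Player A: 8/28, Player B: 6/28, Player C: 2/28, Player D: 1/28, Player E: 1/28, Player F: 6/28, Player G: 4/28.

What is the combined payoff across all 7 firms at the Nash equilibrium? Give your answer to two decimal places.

Each unit j contributes comes back to j as 3.8 × (j's share), so j prefers to contribute only if that share exceeds 1/3.8 = 0.2632; otherwise keeping the unit dominates.
The only share above 0.2632 is Player A's 8/28, contributing 21; the remaining 6 contribute 0. Total contributed: 21.
The joint research fund pays out 3.8 × 21 = 79.80 in total (split across the unequal shares, but the aggregate is all that matters for the group sum).
The 6 free-riders keep 21 each, adding 126. Group total = 126 + 79.80 = 205.80.

205.80 million dollars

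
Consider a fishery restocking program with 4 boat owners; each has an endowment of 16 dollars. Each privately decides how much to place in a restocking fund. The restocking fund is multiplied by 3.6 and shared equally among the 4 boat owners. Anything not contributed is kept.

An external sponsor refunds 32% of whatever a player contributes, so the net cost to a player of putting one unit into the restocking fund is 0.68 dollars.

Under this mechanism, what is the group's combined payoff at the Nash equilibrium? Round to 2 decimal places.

The effective private return per unit is now (3.6/4) / 0.68 = 1.3235 > 1, so every player's dominant strategy flips to full contribution.
So the Nash equilibrium is full contribution by all 4; the group earns 4 × (16 × 0.32 + 3.6 × 16) = 250.88.

250.88 dollars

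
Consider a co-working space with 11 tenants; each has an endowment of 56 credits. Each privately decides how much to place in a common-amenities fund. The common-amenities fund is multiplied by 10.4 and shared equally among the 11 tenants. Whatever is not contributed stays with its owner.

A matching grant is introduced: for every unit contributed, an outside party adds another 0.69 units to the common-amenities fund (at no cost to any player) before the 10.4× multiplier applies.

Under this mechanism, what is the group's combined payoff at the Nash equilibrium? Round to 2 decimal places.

The effective private return per unit is now 10.4 × 1.69 / 11 = 1.5978 > 1, so every player's dominant strategy flips to full contribution.
So the Nash equilibrium is full contribution by all 11; the group earns 10.4 × 1.69 × 616 = 10826.82.

10826.82 credits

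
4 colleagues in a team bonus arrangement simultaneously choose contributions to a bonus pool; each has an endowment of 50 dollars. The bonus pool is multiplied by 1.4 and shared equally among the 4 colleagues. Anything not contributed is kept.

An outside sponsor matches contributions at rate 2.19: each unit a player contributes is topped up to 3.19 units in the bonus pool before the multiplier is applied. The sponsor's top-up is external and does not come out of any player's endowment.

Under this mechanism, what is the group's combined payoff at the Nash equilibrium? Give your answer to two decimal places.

893.20 dollars

The effective private return per unit is now 1.4 × 3.19 / 4 = 1.1165 > 1, so every player's dominant strategy flips to full contribution.
So the Nash equilibrium is full contribution by all 4; the group earns 1.4 × 3.19 × 200 = 893.20.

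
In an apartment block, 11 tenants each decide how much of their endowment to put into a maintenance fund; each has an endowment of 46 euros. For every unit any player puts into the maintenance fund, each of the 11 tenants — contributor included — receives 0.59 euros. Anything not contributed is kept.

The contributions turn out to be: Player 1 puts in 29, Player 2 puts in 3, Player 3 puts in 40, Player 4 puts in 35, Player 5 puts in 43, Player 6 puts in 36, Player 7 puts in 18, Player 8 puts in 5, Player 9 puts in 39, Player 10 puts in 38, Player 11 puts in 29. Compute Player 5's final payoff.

188.85 euros

Total contributed: 29 + 3 + 40 + 35 + 43 + 36 + 18 + 5 + 39 + 38 + 29 = 315.
Each receives 0.59 × 315 = 185.85 from the maintenance fund.
Player 5 keeps 46 − 43 = 3, so Player 5's payoff is 3 + 185.85 = 188.85.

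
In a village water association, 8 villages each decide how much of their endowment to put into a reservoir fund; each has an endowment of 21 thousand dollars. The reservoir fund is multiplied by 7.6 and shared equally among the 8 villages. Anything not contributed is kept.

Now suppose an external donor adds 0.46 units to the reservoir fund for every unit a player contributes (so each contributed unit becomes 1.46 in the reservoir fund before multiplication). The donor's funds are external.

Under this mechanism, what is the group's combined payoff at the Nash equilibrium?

1864.13 thousand dollars

With the mechanism, a contributed unit returns 7.6 × 1.46 / 8 = 1.3870 per unit of net cost to the contributor — now above 1 — so contributing fully is weakly dominant for every player.
So the Nash equilibrium is full contribution by all 8; the group earns 7.6 × 1.46 × 168 = 1864.13.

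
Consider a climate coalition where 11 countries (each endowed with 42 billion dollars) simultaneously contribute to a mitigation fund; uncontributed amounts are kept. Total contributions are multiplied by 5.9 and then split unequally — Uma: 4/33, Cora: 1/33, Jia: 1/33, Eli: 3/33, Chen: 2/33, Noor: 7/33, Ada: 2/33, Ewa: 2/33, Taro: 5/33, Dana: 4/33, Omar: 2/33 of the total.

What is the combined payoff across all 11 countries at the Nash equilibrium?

667.80 billion dollars

Each unit j contributes comes back to j as 5.9 × (j's share), so j prefers to contribute only if that share exceeds 1/5.9 = 0.1695; otherwise keeping the unit dominates.
Noor alone (share 7/33) is above the threshold, contributing 42; the remaining 10 contribute 0. Total contributed: 42.
The mitigation fund pays out 5.9 × 42 = 247.80 in total (split across the unequal shares, but the aggregate is all that matters for the group sum).
The 10 free-riders keep 42 each, adding 420. Group total = 420 + 247.80 = 667.80.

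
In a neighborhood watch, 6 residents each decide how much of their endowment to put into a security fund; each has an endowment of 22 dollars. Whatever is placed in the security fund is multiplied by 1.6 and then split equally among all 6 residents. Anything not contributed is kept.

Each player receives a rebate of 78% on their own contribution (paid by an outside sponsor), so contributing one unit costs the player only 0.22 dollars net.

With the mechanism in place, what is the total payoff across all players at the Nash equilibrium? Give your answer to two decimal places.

The effective private return per unit is now (1.6/6) / 0.22 = 1.2121 > 1, so every player's dominant strategy flips to full contribution.
At the Nash equilibrium everyone contributes 22. Group total payoff = 6 × (22 × 0.78 + 1.6 × 22) = 314.16.

314.16 dollars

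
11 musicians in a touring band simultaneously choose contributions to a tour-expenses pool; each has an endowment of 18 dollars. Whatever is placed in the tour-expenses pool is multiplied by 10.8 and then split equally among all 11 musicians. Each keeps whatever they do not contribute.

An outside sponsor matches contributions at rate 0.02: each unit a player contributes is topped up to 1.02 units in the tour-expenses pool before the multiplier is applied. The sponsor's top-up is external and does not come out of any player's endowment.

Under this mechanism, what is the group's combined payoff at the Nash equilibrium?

The effective private return per unit is now 10.8 × 1.02 / 11 = 1.0015 > 1, so every player's dominant strategy flips to full contribution.
At the Nash equilibrium everyone contributes 18. Group total payoff = 10.8 × 1.02 × 198 = 2181.17.

2181.17 dollars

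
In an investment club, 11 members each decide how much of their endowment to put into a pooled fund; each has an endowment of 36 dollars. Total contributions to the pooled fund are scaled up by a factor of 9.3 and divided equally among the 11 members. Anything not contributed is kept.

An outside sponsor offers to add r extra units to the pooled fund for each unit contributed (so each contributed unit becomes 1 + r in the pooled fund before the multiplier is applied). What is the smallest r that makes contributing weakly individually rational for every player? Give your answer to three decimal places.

0.183

With matching at rate r, one contributed unit becomes (1 + r) in the pooled fund and returns 9.3 × (1 + r) / 11 to the contributor.
Setting this equal to 1: 1 + r = 11/9.3 = 1.1828.
So the minimum matching rate is r = 1.1828 − 1 = 0.183.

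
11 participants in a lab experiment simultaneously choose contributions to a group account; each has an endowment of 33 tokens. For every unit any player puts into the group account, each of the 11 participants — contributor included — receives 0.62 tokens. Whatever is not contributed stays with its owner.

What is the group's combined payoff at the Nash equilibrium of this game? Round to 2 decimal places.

363.00 tokens

The private return per contributed unit is 0.62 < 1, so contributing 0 is dominant for every player. At the Nash equilibrium everyone keeps their 33, and the group total is 11 × 33 = 363.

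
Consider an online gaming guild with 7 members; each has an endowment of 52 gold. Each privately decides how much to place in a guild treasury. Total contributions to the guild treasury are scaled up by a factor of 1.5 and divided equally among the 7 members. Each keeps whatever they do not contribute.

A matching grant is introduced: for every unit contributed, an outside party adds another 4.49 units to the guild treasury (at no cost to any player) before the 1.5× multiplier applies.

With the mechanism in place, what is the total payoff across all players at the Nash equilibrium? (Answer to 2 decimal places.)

Under the mechanism each unit contributed yields 1.5 × 5.49 / 7 = 1.1764 back to its contributor per unit of net cost, which exceeds 1, making full contribution the dominant choice for everyone.
At the Nash equilibrium everyone contributes 52. Group total payoff = 1.5 × 5.49 × 364 = 2997.54.

2997.54 gold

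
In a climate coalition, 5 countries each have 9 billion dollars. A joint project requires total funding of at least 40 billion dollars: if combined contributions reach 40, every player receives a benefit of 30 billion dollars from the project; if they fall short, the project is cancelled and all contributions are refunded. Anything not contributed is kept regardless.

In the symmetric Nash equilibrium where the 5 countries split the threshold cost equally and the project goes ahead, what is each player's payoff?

Equal share of the threshold: 40/5 = 8.
At this profile no one gains by cutting their contribution: any cut drops the total below 40, the project is cancelled, contributions are refunded, and the deviator ends with 9, which is less than 9 − 8 + 30 = 31. Contributing more than 8 just wastes the excess. So contributing exactly 8 is a best response.
Each player's payoff: 9 − 8 + 30 = 31.

31 billion dollars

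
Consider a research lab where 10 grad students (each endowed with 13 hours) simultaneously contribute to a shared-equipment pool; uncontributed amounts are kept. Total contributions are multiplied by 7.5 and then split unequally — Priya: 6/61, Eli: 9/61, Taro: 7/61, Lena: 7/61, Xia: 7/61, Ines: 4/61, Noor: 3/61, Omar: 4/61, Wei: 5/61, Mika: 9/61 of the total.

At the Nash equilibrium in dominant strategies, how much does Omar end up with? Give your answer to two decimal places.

25.79 hours

Each unit j contributes comes back to j as 7.5 × (j's share), so j prefers to contribute only if that share exceeds 1/7.5 = 0.1333; otherwise keeping the unit dominates.
The shares above 0.1333 belong to Eli and Mika, contributing 13 each; the remaining 8 contribute 0. Total contributed: 26.
Omar keeps 13 and receives 7.5 × 26 × 4/61 = 12.79 from the shared-equipment pool, for a payoff of 25.79.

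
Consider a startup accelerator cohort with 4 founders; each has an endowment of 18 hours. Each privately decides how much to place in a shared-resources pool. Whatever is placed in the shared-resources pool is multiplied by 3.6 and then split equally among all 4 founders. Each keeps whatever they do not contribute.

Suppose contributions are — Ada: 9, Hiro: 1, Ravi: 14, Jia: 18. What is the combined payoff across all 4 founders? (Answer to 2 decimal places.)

181.20 hours

Total contributed: 9 + 1 + 14 + 18 = 42; total kept: 4 × 18 − 42 = 30.
The shared-resources pool pays out 3.6 × 42 = 151.20 in aggregate.
Group total = 30 + 151.20 = 181.20.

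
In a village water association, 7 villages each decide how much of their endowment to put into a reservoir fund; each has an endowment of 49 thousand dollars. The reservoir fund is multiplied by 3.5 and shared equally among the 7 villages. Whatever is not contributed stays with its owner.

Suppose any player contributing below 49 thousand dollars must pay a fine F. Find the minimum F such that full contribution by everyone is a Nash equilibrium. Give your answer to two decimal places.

Given the others contribute fully, the best deviation is to contribute 0 (any partial contribution still incurs the fine and gives up units whose private return 0.5000 is below 1).
Deviating from 49 to 0 saves 49 thousand dollars but forfeits the deviator's share of the drop in the reservoir fund: 3.5/7 × 49 = 24.50.
So the deviation gain is 49 − 24.50 = 24.50, and the fine must be at least 24.50 thousand dollars to wipe it out.

24.50 thousand dollars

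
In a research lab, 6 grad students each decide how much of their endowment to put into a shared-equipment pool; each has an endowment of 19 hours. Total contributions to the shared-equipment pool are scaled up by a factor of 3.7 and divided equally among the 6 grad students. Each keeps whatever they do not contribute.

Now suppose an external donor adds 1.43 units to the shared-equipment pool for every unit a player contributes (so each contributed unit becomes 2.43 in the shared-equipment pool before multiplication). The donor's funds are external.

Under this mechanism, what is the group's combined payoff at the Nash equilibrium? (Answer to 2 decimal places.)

1024.97 hours

Under the mechanism each unit contributed yields 3.7 × 2.43 / 6 = 1.4985 back to its contributor per unit of net cost, which exceeds 1, making full contribution the dominant choice for everyone.
At the Nash equilibrium everyone contributes 19. Group total payoff = 3.7 × 2.43 × 114 = 1024.97.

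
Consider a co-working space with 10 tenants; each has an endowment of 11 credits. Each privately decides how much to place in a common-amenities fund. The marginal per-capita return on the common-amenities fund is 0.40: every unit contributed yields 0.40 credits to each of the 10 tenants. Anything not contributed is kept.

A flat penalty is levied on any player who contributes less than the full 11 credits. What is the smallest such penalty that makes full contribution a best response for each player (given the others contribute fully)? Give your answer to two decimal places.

Given the others contribute fully, the best deviation is to contribute 0 (any partial contribution still incurs the fine and gives up units whose private return 0.40 is below 1).
Deviating from 11 to 0 saves 11 credits but forfeits the deviator's share of the drop in the common-amenities fund: 0.40 × 11 = 4.40.
So the deviation gain is 11 − 4.40 = 6.60, and the fine must be at least 6.60 credits to wipe it out.

6.60 credits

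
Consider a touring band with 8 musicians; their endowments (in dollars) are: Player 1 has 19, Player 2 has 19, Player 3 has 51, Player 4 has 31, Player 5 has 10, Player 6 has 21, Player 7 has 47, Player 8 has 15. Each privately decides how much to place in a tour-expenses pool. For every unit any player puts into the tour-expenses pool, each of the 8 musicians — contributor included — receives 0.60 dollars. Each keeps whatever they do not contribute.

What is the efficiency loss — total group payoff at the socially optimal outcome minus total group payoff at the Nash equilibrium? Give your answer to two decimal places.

809.40 dollars

The private return per contributed unit is 0.60 < 1 for everyone, so the Nash equilibrium is zero contribution and the group total is Σ E_j = 19 + 19 + 51 + 31 + 10 + 21 + 47 + 15 = 213.
Each contributed unit returns 4.800 to the group, so the social optimum is full contribution by everyone: group total = 4.800 × 213 = 1022.40.
Efficiency loss = (4.800 − 1) × 213 = 809.40.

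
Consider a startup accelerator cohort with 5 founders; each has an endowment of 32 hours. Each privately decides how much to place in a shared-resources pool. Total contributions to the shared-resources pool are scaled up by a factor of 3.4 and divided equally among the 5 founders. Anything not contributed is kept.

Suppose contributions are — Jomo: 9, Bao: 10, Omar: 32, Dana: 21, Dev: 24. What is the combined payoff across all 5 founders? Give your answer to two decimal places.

390.40 hours

Total contributed: 9 + 10 + 32 + 21 + 24 = 96; total kept: 5 × 32 − 96 = 64.
The shared-resources pool pays out 3.4 × 96 = 326.40 in aggregate.
Group total = 64 + 326.40 = 390.40.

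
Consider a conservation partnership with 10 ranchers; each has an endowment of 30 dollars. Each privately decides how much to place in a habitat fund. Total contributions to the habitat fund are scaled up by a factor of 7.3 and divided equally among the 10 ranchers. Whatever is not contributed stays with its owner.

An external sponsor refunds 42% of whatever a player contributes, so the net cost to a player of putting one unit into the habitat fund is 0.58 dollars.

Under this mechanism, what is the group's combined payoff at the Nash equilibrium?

With the mechanism, a contributed unit returns (7.3/10) / 0.58 = 1.2586 per unit of net cost to the contributor — now above 1 — so contributing fully is weakly dominant for every player.
So the Nash equilibrium is full contribution by all 10; the group earns 10 × (30 × 0.42 + 7.3 × 30) = 2316.00.

2316.00 dollars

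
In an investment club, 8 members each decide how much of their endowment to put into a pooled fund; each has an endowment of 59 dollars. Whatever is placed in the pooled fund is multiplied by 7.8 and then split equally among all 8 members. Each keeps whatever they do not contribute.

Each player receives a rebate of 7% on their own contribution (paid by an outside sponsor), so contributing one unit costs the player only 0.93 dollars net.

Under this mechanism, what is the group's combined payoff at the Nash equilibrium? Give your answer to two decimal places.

Under the mechanism each unit contributed yields (7.8/8) / 0.93 = 1.0484 back to its contributor per unit of net cost, which exceeds 1, making full contribution the dominant choice for everyone.
So the Nash equilibrium is full contribution by all 8; the group earns 8 × (59 × 0.07 + 7.8 × 59) = 3714.64.

3714.64 dollars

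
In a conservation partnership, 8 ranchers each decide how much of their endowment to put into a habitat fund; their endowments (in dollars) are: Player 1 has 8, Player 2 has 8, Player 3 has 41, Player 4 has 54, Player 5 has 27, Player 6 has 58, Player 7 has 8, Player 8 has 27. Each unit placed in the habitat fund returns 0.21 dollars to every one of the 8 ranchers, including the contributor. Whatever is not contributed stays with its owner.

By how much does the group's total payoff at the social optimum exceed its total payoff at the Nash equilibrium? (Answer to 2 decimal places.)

The private return per contributed unit is 0.21 < 1 for everyone, so the Nash equilibrium is zero contribution and the group total is Σ E_j = 8 + 8 + 41 + 54 + 27 + 58 + 8 + 27 = 231.
Each contributed unit returns 1.680 to the group, so the social optimum is full contribution by everyone: group total = 1.680 × 231 = 388.08.
Efficiency loss = (1.680 − 1) × 231 = 157.08.

157.08 dollars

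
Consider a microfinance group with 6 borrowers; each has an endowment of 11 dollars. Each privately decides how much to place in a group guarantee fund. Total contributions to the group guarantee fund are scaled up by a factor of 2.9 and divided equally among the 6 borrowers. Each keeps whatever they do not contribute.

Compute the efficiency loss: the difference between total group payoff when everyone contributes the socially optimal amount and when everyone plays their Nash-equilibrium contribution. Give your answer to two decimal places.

Each contributed unit returns 2.9/6 = 0.4833 to its contributor — below 1 — so contributing 0 is dominant for every player. At the Nash equilibrium everyone keeps their 11, and the group total is 6 × 11 = 66.
Each contributed unit returns 2.900 to the group as a whole (0.4833 to each of 6 players), which exceeds 1, so the social optimum is full contribution: group total = 2.900 × 66 = 191.40.
Efficiency loss = 191.40 − 66 = 125.40.

125.40 dollars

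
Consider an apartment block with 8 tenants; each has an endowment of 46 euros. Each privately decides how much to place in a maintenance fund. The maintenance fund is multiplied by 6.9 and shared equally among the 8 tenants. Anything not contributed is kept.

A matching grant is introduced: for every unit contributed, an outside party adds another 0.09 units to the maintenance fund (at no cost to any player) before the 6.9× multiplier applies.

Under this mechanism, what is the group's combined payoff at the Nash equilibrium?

Even with the mechanism, each unit contributed returns only 6.9 × 1.09 / 8 = 0.9401 per unit of net cost, so contributing nothing is still dominant.
At the Nash equilibrium no one contributes; group total payoff = 8 × 46 = 368.

368.00 euros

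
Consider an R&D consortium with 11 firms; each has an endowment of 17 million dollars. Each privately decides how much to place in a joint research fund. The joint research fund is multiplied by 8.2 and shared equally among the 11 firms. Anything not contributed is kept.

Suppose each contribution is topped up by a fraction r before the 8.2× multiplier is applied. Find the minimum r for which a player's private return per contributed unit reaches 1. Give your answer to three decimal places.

With matching at rate r, one contributed unit becomes (1 + r) in the joint research fund and returns 8.2 × (1 + r) / 11 to the contributor.
Setting this equal to 1: 1 + r = 11/8.2 = 1.3415.
So the minimum matching rate is r = 1.3415 − 1 = 0.341.

0.341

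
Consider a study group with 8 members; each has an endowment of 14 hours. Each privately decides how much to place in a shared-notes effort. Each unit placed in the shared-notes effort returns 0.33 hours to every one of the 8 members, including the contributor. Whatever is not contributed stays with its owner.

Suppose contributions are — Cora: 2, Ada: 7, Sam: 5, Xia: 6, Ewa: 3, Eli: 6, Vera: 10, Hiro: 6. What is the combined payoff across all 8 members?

Total contributed: 2 + 7 + 5 + 6 + 3 + 6 + 10 + 6 = 45; total kept: 8 × 14 − 45 = 67.
The shared-notes effort pays out 0.33 × 8 × 45 = 118.80 in aggregate.
Group total = 67 + 118.80 = 185.80.

185.80 hours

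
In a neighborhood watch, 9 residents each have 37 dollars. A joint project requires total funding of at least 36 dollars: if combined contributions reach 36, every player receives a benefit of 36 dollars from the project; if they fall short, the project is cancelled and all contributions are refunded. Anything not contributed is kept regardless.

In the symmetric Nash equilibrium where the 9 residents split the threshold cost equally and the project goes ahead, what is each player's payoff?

69 dollars

Equal share of the threshold: 36/9 = 4.
At this profile no one gains by cutting their contribution: any cut drops the total below 36, the project is cancelled, contributions are refunded, and the deviator ends with 37, which is less than 37 − 4 + 36 = 69. Contributing more than 4 just wastes the excess. So contributing exactly 4 is a best response.
Each player's payoff: 37 − 4 + 36 = 69.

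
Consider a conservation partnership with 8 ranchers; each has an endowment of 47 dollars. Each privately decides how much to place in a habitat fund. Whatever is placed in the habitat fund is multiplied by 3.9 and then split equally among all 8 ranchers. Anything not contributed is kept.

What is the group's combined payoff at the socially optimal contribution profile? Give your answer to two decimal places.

1466.40 dollars

Each contributed unit returns 3.900 to the group as a whole (0.4875 to each of 8 players), which exceeds 1, so the social optimum is full contribution: group total = 3.900 × 376 = 1466.40.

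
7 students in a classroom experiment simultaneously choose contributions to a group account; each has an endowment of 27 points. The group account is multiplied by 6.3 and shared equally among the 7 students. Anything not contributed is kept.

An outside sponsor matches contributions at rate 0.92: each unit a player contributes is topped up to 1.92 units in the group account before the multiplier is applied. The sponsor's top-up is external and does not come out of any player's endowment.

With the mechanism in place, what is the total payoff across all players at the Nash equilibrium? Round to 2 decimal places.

With the mechanism, a contributed unit returns 6.3 × 1.92 / 7 = 1.7280 per unit of net cost to the contributor — now above 1 — so contributing fully is weakly dominant for every player.
So the Nash equilibrium is full contribution by all 7; the group earns 6.3 × 1.92 × 189 = 2286.14.

2286.14 points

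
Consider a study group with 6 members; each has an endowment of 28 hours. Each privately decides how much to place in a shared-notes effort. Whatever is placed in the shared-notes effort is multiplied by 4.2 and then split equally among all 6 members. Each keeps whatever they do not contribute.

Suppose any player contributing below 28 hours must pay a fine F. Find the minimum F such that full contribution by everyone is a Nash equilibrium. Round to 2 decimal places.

Given the others contribute fully, the best deviation is to contribute 0 (any partial contribution still incurs the fine and gives up units whose private return 0.7000 is below 1).
Deviating from 28 to 0 saves 28 hours but forfeits the deviator's share of the drop in the shared-notes effort: 4.2/6 × 28 = 19.60.
So the deviation gain is 28 − 19.60 = 8.40, and the fine must be at least 8.40 hours to wipe it out.

8.40 hours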